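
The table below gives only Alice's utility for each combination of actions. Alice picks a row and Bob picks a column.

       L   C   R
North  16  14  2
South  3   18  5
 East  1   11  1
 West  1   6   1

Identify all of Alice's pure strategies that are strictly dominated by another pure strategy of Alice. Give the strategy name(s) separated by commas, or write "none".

East, West

Nothing dominates North: South at L (16>3); East at L (16>1); West at L (16>1).
South: no other strategy beats it everywhere (North at C (18>14); East at L (3>1); West at L (3>1)).
East: dominated, since North does at least as well everywhere (L: 16>1, C: 14>11, R: 2>1).
West: dominated, since North does at least as well everywhere (L: 16>1, C: 14>6, R: 2>1).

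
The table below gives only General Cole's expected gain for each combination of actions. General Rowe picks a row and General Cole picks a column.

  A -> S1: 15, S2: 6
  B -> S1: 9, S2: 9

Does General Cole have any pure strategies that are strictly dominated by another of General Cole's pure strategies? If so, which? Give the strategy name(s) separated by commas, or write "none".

S1 is not dominated — it holds its own against S2 at A (15>6).
S2: no other strategy beats it everywhere (S1 at B (9=9)).

none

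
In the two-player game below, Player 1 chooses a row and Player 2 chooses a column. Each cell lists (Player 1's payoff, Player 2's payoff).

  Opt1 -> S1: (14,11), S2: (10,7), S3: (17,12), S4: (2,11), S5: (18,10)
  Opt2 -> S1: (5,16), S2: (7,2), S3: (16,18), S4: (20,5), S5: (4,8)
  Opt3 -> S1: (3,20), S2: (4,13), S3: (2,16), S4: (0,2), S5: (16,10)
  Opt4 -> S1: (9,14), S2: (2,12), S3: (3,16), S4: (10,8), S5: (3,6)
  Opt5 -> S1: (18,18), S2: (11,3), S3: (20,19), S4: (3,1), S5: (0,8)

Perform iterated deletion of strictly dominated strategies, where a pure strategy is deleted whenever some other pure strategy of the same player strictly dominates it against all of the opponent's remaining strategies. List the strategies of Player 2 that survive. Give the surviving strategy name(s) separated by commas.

S3

Player 1's strategy Opt3 is strictly dominated by Opt1 (S1: 14>3, S2: 10>4, S3: 17>2, S4: 2>0, S5: 18>16) and is removed.
Player 2's strategy S1 is strictly dominated by S3 (Opt1: 12>11, Opt2: 18>16, Opt4: 16>14, Opt5: 19>18) and is removed.
For Player 1, Opt2 strictly dominates Opt4 on the remaining columns (S2: 7>2, S3: 16>3, S4: 20>10, S5: 4>3); eliminate Opt4.
Column S2 is eliminated: S3 beats it against every remaining row (Opt1: 12>7, Opt2: 18>2, Opt5: 19>3).
Player 2's strategy S4 is strictly dominated by S3 (Opt1: 12>11, Opt2: 18>5, Opt5: 19>1) and is removed.
For Player 1, Opt1 strictly dominates Opt2 on the remaining columns (S3: 17>16, S5: 18>4); eliminate Opt2.
Column S5 is eliminated: S3 beats it against every remaining row (Opt1: 12>10, Opt5: 19>8).
For Player 1, Opt5 strictly dominates Opt1 on the remaining columns (S3: 20>17); eliminate Opt1.
Among the remaining strategies, none is strictly dominated by another pure strategy of the same player, so the elimination stops.
Surviving strategies — Player 1: {Opt5}; Player 2: {S3}.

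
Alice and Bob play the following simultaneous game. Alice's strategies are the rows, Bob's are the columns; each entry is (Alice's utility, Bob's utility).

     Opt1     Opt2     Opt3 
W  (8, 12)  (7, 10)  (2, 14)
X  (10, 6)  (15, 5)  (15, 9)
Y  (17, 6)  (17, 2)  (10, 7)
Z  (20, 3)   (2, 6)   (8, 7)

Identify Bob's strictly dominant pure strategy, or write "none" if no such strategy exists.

Opt3

Opt3 vs Opt1: W: 14>12, X: 9>6, Y: 7>6, Z: 7>3.
Opt3 vs Opt2: W: 14>10, X: 9>5, Y: 7>2, Z: 7>6.
Opt3 strictly beats every other strategy against every opponent action, so it is strictly dominant.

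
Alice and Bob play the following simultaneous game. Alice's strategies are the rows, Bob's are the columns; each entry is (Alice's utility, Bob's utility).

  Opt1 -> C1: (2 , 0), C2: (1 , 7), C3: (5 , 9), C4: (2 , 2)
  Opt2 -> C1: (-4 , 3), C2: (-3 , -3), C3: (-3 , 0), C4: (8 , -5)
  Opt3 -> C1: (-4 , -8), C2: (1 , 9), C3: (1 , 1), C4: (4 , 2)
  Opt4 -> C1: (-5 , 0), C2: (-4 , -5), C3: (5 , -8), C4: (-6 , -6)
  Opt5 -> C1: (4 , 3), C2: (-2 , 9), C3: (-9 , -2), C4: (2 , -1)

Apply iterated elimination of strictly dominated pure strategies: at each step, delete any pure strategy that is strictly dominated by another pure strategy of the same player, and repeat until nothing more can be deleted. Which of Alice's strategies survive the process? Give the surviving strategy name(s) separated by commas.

For Bob, C2 strictly dominates C4 on the remaining rows (Opt1: 7>2, Opt2: -3>-5, Opt3: 9>2, Opt4: -5>-6, Opt5: 9>-1); eliminate C4.
Alice's strategy Opt2 is strictly dominated by Opt1 (C1: 2>-4, C2: 1>-3, C3: 5>-3) and is removed.
Among the remaining strategies, none is strictly dominated by another pure strategy of the same player, so the elimination stops.
Surviving strategies — Alice: {Opt1, Opt3, Opt4, Opt5}; Bob: {C1, C2, C3}.

Opt1, Opt3, Opt4, Opt5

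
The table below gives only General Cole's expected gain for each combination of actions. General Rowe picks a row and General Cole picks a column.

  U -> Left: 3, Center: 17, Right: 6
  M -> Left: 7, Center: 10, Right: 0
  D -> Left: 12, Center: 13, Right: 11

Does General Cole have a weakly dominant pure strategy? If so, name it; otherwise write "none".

Center vs Left: U: 17>3, M: 10>7, D: 13>12.
Center vs Right: U: 17>6, M: 10>0, D: 13>11.
Center is at least as good as every other strategy against every opponent action, so it is weakly dominant.

Center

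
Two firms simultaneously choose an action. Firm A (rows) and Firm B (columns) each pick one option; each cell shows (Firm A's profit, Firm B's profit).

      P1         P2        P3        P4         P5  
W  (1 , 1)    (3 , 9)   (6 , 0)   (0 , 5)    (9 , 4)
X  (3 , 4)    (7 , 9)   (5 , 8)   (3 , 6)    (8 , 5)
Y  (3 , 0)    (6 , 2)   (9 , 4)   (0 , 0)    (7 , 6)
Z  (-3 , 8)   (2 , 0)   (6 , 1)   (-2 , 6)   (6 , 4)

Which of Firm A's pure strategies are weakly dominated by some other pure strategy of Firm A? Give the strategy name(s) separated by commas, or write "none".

W is not dominated — it holds its own against X at P3 (6>5); Y at P5 (9>7); Z at P1 (1>-3).
X: no other strategy beats it everywhere (W at P1 (3>1); Y at P2 (7>6); Z at P1 (3>-3)).
Nothing dominates Y: W at P1 (3>1); X at P3 (9>5); Z at P1 (3>-3).
W weakly dominates Z — P1: 1>-3, P2: 3>2, P3: 6=6, P4: 0>-2, P5: 9>6.

Z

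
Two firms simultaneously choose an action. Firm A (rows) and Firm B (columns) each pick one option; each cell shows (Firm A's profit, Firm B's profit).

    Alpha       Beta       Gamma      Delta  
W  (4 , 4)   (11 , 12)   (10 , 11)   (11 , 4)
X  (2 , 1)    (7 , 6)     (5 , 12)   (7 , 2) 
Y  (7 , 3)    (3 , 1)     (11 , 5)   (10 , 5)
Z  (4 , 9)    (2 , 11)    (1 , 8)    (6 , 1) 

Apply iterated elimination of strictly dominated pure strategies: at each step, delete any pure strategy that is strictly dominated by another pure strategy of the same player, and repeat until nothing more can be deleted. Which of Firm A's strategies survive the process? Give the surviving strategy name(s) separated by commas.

Firm A's strategy X is strictly dominated by W (Alpha: 4>2, Beta: 11>7, Gamma: 10>5, Delta: 11>7) and is removed.
For Firm A, Y strictly dominates Z on the remaining columns (Alpha: 7>4, Beta: 3>2, Gamma: 11>1, Delta: 10>6); eliminate Z.
Firm B's strategy Alpha is strictly dominated by Gamma (W: 11>4, Y: 5>3) and is removed.
Among the remaining strategies, none is strictly dominated by another pure strategy of the same player, so the elimination stops.
Surviving strategies — Firm A: {W, Y}; Firm B: {Beta, Gamma, Delta}.

W, Y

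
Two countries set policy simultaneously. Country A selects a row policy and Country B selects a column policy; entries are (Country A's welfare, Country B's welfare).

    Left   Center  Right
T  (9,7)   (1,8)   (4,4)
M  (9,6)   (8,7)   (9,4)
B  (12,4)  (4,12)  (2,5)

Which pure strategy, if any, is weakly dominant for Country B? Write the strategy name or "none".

Center

Center vs Left: T: 8>7, M: 7>6, B: 12>4.
Center vs Right: T: 8>4, M: 7>4, B: 12>5.
Center is at least as good as every other strategy against every opponent action, so it is weakly dominant.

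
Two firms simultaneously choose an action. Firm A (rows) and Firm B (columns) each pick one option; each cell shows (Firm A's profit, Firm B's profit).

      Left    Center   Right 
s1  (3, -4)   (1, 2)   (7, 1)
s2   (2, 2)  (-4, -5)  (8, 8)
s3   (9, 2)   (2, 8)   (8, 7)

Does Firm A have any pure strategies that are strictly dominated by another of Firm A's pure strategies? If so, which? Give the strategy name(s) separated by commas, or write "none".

s1

s3 strictly dominates s1 — Left: 9>3, Center: 2>1, Right: 8>7.
s2 is not dominated — it holds its own against s1 at Right (8>7); s3 at Right (8=8).
s3 is not dominated — it holds its own against s1 at Left (9>3); s2 at Left (9>2).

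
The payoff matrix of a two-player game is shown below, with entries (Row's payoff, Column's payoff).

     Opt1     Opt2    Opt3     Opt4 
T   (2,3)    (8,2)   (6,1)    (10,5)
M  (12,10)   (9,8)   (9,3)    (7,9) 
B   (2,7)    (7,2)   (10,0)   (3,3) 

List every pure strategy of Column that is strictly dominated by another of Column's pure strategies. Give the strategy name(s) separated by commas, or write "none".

Opt1: no other strategy beats it everywhere (Opt2 at T (3>2); Opt3 at T (3>1); Opt4 at M (10>9)).
Opt2: dominated, since Opt1 does at least as well everywhere (T: 3>2, M: 10>8, B: 7>2).
Opt1 strictly dominates Opt3 — T: 3>1, M: 10>3, B: 7>0.
Nothing dominates Opt4: Opt1 at T (5>3); Opt2 at T (5>2); Opt3 at T (5>1).

Opt2, Opt3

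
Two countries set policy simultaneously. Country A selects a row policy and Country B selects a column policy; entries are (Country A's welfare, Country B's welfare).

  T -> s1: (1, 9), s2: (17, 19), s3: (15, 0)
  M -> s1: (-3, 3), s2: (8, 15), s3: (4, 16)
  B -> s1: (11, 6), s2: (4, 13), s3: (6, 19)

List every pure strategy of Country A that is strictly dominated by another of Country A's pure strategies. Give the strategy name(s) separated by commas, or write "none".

M

T is not dominated — it holds its own against M at s1 (1>-3); B at s2 (17>4).
M is strictly dominated by T (s1: 1>-3, s2: 17>8, s3: 15>4).
B: no other strategy beats it everywhere (T at s1 (11>1); M at s1 (11>-3)).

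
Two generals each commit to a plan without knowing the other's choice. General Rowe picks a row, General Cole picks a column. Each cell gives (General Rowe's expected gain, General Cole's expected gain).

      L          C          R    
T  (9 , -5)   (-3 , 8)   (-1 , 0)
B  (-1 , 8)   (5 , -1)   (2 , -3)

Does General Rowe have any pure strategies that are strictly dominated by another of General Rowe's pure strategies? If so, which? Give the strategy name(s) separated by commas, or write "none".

none

T: no other strategy beats it everywhere (B at L (9>-1)).
B: no other strategy beats it everywhere (T at C (5>-3)).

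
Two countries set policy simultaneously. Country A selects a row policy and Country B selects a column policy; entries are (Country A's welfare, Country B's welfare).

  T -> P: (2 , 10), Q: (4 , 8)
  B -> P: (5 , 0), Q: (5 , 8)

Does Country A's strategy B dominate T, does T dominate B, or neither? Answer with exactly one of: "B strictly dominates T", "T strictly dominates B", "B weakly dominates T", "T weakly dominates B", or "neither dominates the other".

B strictly dominates T

Compare B to T across each choice by Country B: P: 5>2, Q: 5>4.
Every comparison favours B, so B strictly dominates T.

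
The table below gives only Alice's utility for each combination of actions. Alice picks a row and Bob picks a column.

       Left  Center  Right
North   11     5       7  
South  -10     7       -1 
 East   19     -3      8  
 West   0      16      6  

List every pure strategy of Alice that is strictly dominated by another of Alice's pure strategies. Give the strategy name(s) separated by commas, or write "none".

North: no other strategy beats it everywhere (South at Left (11>-10); East at Center (5>-3); West at Left (11>0)).
South is strictly dominated by West (Left: 0>-10, Center: 16>7, Right: 6>-1).
Nothing dominates East: North at Left (19>11); South at Left (19>-10); West at Left (19>0).
Nothing dominates West: North at Center (16>5); South at Left (0>-10); East at Center (16>-3).

South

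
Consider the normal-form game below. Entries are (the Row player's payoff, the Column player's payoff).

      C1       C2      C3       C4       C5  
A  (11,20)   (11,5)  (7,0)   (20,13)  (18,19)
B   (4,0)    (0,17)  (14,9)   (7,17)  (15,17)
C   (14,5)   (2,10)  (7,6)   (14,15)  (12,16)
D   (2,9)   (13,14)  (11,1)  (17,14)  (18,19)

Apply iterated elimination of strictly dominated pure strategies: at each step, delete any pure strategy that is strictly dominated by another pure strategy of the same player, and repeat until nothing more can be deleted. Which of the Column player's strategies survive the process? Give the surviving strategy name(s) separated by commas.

For the Column player, C2 strictly dominates C3 on the remaining rows (A: 5>0, B: 17>9, C: 10>6, D: 14>1); eliminate C3.
For the Row player, A strictly dominates B on the remaining columns (C1: 11>4, C2: 11>0, C4: 20>7, C5: 18>15); eliminate B.
Column C2 is eliminated: C5 beats it against every remaining row (A: 19>5, C: 16>10, D: 19>14).
Column C4 is eliminated: C5 beats it against every remaining row (A: 19>13, C: 16>15, D: 19>14).
Among the remaining strategies, none is strictly dominated by another pure strategy of the same player, so the elimination stops.
Surviving strategies — the Row player: {A, C, D}; the Column player: {C1, C5}.

C1, C5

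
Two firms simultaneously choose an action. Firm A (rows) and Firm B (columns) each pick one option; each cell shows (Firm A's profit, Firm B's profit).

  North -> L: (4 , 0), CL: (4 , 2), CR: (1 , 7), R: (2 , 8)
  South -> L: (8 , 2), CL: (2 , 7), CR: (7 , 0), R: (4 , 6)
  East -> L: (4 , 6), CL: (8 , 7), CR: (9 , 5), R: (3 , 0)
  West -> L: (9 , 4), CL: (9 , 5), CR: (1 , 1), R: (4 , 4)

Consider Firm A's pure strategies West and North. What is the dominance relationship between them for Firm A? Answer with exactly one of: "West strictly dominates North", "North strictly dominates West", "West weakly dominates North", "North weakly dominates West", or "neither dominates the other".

Compare West to North across each choice by Firm B: L: 9>4, CL: 9>4, CR: 1=1, R: 4>2.
West is at least as good everywhere and strictly better somewhere (tied only at CR), so West weakly but not strictly dominates North.

West weakly dominates North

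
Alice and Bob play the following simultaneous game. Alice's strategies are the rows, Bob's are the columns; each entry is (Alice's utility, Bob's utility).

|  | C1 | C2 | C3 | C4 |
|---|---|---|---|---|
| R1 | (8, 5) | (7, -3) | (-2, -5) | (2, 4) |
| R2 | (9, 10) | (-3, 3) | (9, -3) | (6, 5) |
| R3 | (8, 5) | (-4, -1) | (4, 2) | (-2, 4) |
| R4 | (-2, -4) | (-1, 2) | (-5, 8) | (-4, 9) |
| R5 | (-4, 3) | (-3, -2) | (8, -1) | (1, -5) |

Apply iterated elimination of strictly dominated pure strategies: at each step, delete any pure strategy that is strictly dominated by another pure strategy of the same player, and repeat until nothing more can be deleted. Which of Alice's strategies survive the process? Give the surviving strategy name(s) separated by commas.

Alice's strategy R3 is strictly dominated by R2 (C1: 9>8, C2: -3>-4, C3: 9>4, C4: 6>-2) and is removed.
Row R4 is eliminated: R1 beats it against every remaining column (C1: 8>-2, C2: 7>-1, C3: -2>-5, C4: 2>-4).
For Bob, C1 strictly dominates C2 on the remaining rows (R1: 5>-3, R2: 10>3, R5: 3>-2); eliminate C2.
Alice's strategy R1 is strictly dominated by R2 (C1: 9>8, C3: 9>-2, C4: 6>2) and is removed.
Alice's strategy R5 is strictly dominated by R2 (C1: 9>-4, C3: 9>8, C4: 6>1) and is removed.
For Bob, C1 strictly dominates C3 on the remaining rows (R2: 10>-3); eliminate C3.
For Bob, C1 strictly dominates C4 on the remaining rows (R2: 10>5); eliminate C4.
Among the remaining strategies, none is strictly dominated by another pure strategy of the same player, so the elimination stops.
Surviving strategies — Alice: {R2}; Bob: {C1}.

R2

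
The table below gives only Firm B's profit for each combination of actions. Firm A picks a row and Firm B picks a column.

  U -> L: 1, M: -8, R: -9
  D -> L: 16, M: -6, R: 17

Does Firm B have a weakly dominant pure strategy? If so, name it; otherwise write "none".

L fails to dominate R at D (16<17).
M fails to dominate L at U (-8<1).
R fails to dominate L at U (-9<1).
No single strategy dominates all the others.

none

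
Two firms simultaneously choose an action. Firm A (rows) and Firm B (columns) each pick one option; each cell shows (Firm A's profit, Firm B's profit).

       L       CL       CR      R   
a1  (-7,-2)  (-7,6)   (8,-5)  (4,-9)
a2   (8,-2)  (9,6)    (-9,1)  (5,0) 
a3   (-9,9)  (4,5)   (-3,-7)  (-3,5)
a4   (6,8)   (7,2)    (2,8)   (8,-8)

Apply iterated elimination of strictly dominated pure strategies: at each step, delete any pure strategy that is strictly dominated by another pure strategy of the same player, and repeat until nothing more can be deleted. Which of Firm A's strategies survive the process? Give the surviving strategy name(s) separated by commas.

a1, a2, a4

Row a3 is eliminated: a4 beats it against every remaining column (L: 6>-9, CL: 7>4, CR: 2>-3, R: 8>-3).
Column R is eliminated: CL beats it against every remaining row (a1: 6>-9, a2: 6>0, a4: 2>-8).
Among the remaining strategies, none is strictly dominated by another pure strategy of the same player, so the elimination stops.
Surviving strategies — Firm A: {a1, a2, a4}; Firm B: {L, CL, CR}.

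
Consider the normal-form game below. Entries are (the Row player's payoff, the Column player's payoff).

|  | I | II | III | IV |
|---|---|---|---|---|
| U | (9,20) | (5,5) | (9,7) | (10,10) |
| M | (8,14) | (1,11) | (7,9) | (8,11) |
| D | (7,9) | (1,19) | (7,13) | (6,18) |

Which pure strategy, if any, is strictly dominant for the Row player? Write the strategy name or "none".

U

U vs M: I: 9>8, II: 5>1, III: 9>7, IV: 10>8.
U vs D: I: 9>7, II: 5>1, III: 9>7, IV: 10>6.
U strictly beats every other strategy against every opponent action, so it is strictly dominant.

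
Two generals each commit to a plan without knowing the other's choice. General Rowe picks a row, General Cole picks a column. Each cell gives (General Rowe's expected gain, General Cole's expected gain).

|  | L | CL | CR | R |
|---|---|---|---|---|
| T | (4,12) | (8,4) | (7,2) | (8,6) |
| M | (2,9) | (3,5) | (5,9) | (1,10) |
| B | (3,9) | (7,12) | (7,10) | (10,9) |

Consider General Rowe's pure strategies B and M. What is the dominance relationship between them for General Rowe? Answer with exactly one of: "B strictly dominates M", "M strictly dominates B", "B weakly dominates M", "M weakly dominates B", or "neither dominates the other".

Compare B to M across each choice by General Cole: L: 3>2, CL: 7>3, CR: 7>5, R: 10>1.
Every comparison favours B, so B strictly dominates M.

B strictly dominates M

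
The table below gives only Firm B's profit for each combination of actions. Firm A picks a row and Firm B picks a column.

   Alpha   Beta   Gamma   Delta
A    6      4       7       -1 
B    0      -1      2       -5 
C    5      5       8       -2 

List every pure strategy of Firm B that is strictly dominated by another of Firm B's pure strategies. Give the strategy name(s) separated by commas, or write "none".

Gamma strictly dominates Alpha — A: 7>6, B: 2>0, C: 8>5.
Beta is strictly dominated by Gamma (A: 7>4, B: 2>-1, C: 8>5).
Gamma: no other strategy beats it everywhere (Alpha at A (7>6); Beta at A (7>4); Delta at A (7>-1)).
Delta: dominated, since Alpha does at least as well everywhere (A: 6>-1, B: 0>-5, C: 5>-2).

Alpha, Beta, Delta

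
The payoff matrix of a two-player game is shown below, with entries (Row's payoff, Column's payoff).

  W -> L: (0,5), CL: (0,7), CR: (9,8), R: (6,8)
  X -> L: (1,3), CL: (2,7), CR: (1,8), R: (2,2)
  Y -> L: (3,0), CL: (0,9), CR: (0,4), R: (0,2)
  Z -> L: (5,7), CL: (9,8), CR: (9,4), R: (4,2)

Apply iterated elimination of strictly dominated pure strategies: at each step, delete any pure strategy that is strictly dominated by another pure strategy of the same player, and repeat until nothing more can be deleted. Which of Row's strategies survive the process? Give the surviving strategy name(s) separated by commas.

W, Z

For Row, Z strictly dominates X on the remaining columns (L: 5>1, CL: 9>2, CR: 9>1, R: 4>2); eliminate X.
Row Y is eliminated: Z beats it against every remaining column (L: 5>3, CL: 9>0, CR: 9>0, R: 4>0).
For Column, CL strictly dominates L on the remaining rows (W: 7>5, Z: 8>7); eliminate L.
Among the remaining strategies, none is strictly dominated by another pure strategy of the same player, so the elimination stops.
Surviving strategies — Row: {W, Z}; Column: {CL, CR, R}.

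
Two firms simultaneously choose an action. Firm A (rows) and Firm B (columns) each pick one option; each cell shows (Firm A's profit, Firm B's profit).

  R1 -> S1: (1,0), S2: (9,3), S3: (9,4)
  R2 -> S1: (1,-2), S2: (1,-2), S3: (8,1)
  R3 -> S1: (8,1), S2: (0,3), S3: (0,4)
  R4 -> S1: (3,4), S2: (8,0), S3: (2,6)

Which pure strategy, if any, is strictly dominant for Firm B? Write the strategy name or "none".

S3 vs S1: R1: 4>0, R2: 1>-2, R3: 4>1, R4: 6>4.
S3 vs S2: R1: 4>3, R2: 1>-2, R3: 4>3, R4: 6>0.
S3 strictly beats every other strategy against every opponent action, so it is strictly dominant.

S3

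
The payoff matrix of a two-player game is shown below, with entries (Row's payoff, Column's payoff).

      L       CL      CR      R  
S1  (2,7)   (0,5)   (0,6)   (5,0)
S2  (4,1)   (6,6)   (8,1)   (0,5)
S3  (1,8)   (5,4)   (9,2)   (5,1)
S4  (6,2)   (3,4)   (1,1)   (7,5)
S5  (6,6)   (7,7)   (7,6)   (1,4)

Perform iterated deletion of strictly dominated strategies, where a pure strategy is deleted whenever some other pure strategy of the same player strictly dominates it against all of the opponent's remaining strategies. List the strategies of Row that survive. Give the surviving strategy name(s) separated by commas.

For Row, S4 strictly dominates S1 on the remaining columns (L: 6>2, CL: 3>0, CR: 1>0, R: 7>5); eliminate S1.
Column's strategy CR is strictly dominated by CL (S2: 6>1, S3: 4>2, S4: 4>1, S5: 7>6) and is removed.
Row's strategy S2 is strictly dominated by S5 (L: 6>4, CL: 7>6, R: 1>0) and is removed.
Among the remaining strategies, none is strictly dominated by another pure strategy of the same player, so the elimination stops.
Surviving strategies — Row: {S3, S4, S5}; Column: {L, CL, R}.

S3, S4, S5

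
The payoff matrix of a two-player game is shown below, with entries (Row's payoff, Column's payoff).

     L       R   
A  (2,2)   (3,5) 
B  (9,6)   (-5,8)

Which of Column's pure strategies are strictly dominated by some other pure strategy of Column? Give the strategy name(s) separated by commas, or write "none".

R strictly dominates L — A: 5>2, B: 8>6.
Nothing dominates R: L at A (5>2).

L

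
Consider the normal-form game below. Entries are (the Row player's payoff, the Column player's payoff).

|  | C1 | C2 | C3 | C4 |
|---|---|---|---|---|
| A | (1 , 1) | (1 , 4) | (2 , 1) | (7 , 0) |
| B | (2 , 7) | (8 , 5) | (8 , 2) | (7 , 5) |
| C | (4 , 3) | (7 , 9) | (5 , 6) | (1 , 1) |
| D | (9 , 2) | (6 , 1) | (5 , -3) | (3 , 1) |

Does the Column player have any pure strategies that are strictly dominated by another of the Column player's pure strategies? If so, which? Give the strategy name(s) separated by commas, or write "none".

Nothing dominates C1: C2 at B (7>5); C3 at A (1=1); C4 at A (1>0).
C2 is not dominated — it holds its own against C1 at A (4>1); C3 at A (4>1); C4 at A (4>0).
C3: dominated, since C2 does at least as well everywhere (A: 4>1, B: 5>2, C: 9>6, D: 1>-3).
C1 strictly dominates C4 — A: 1>0, B: 7>5, C: 3>1, D: 2>1.

C3, C4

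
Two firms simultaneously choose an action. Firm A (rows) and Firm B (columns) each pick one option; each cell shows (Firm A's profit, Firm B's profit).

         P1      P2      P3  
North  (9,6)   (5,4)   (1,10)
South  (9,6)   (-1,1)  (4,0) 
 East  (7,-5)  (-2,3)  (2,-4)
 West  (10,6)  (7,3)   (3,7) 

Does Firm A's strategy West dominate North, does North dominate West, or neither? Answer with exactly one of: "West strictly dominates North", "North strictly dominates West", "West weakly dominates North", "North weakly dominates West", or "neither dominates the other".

West's payoffs vs North's, by Firm B's action — P1: 10>9, P2: 7>5, P3: 3>1.
West gives a strictly higher payoff against each choice by Firm B, so West strictly dominates North.

West strictly dominates North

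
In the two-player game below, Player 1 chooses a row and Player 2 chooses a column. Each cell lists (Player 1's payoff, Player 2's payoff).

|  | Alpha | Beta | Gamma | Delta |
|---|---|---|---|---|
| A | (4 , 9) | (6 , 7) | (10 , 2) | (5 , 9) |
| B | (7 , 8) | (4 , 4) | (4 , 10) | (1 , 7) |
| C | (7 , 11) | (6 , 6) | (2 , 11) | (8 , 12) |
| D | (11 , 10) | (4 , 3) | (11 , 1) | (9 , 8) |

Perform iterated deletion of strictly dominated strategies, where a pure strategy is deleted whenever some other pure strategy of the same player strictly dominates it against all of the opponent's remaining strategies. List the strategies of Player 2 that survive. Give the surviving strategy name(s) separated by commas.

For Player 2, Alpha strictly dominates Beta on the remaining rows (A: 9>7, B: 8>4, C: 11>6, D: 10>3); eliminate Beta.
Player 1's strategy A is strictly dominated by D (Alpha: 11>4, Gamma: 11>10, Delta: 9>5) and is removed.
Row B is eliminated: D beats it against every remaining column (Alpha: 11>7, Gamma: 11>4, Delta: 9>1).
Row C is eliminated: D beats it against every remaining column (Alpha: 11>7, Gamma: 11>2, Delta: 9>8).
Player 2's strategy Gamma is strictly dominated by Alpha (D: 10>1) and is removed.
Column Delta is eliminated: Alpha beats it against every remaining row (D: 10>8).
Among the remaining strategies, none is strictly dominated by another pure strategy of the same player, so the elimination stops.
Surviving strategies — Player 1: {D}; Player 2: {Alpha}.

Alpha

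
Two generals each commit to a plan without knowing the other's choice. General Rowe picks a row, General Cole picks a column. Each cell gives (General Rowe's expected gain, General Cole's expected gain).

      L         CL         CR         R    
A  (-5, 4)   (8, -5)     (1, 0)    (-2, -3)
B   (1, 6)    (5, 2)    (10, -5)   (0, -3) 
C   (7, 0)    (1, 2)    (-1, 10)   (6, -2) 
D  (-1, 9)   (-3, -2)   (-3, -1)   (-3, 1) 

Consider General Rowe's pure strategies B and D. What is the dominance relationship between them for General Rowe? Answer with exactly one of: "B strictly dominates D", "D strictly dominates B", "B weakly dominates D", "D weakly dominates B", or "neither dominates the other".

Compare B to D across every action of General Cole: L: 1>-1, CL: 5>-3, CR: 10>-3, R: 0>-3.
B gives a strictly higher payoff against every action of General Cole, so B strictly dominates D.

B strictly dominates D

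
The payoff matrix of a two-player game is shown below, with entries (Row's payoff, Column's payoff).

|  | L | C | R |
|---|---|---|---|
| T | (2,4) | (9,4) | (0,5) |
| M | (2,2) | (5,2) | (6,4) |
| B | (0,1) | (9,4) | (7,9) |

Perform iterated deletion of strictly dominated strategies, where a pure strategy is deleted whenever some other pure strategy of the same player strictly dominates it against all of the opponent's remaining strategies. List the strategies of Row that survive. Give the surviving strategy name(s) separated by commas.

B

Column L is eliminated: R beats it against every remaining row (T: 5>4, M: 4>2, B: 9>1).
Row's strategy M is strictly dominated by B (C: 9>5, R: 7>6) and is removed.
For Column, R strictly dominates C on the remaining rows (T: 5>4, B: 9>4); eliminate C.
Row's strategy T is strictly dominated by B (R: 7>0) and is removed.
Among the remaining strategies, none is strictly dominated by another pure strategy of the same player, so the elimination stops.
Surviving strategies — Row: {B}; Column: {R}.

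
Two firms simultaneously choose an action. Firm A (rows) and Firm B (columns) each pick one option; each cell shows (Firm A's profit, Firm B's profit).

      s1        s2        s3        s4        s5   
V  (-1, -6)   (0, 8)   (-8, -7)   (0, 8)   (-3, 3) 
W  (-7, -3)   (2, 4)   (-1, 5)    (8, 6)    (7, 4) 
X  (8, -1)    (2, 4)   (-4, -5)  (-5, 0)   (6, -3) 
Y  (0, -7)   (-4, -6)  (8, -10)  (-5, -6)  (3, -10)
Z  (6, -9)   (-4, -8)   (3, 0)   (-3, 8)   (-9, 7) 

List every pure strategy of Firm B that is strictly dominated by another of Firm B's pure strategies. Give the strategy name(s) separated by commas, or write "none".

s1, s3, s5

s1: dominated, since s2 does at least as well everywhere (V: 8>-6, W: 4>-3, X: 4>-1, Y: -6>-7, Z: -8>-9).
s2 is not dominated — it holds its own against s1 at V (8>-6); s3 at V (8>-7); s4 at V (8=8); s5 at V (8>3).
s3: dominated, since s4 does at least as well everywhere (V: 8>-7, W: 6>5, X: 0>-5, Y: -6>-10, Z: 8>0).
Nothing dominates s4: s1 at V (8>-6); s2 at V (8=8); s3 at V (8>-7); s5 at V (8>3).
s4 strictly dominates s5 — V: 8>3, W: 6>4, X: 0>-3, Y: -6>-10, Z: 8>7.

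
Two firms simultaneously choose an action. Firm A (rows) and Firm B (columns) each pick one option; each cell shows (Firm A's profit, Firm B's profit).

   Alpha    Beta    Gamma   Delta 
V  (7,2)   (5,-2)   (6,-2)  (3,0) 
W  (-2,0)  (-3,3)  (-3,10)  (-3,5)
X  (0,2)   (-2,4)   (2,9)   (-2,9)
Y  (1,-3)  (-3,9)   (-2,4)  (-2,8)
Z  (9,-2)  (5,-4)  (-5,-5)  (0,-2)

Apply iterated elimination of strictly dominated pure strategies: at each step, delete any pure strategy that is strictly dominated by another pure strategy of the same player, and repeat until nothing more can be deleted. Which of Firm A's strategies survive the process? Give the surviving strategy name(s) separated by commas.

Firm A's strategy W is strictly dominated by V (Alpha: 7>-2, Beta: 5>-3, Gamma: 6>-3, Delta: 3>-3) and is removed.
For Firm A, V strictly dominates X on the remaining columns (Alpha: 7>0, Beta: 5>-2, Gamma: 6>2, Delta: 3>-2); eliminate X.
Firm A's strategy Y is strictly dominated by V (Alpha: 7>1, Beta: 5>-3, Gamma: 6>-2, Delta: 3>-2) and is removed.
Column Beta is eliminated: Alpha beats it against every remaining row (V: 2>-2, Z: -2>-4).
Column Gamma is eliminated: Alpha beats it against every remaining row (V: 2>-2, Z: -2>-5).
Among the remaining strategies, none is strictly dominated by another pure strategy of the same player, so the elimination stops.
Surviving strategies — Firm A: {V, Z}; Firm B: {Alpha, Delta}.

V, Z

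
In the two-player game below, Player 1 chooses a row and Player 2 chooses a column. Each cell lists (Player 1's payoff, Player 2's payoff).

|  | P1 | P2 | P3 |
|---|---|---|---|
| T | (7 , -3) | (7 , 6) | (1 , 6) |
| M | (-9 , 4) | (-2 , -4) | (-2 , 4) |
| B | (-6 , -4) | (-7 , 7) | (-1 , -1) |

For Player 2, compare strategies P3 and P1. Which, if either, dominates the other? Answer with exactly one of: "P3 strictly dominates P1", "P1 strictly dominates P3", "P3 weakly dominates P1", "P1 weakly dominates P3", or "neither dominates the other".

P3 weakly dominates P1

Compare P3 to P1 across each opponent action: T: 6>-3, M: 4=4, B: -1>-4.
P3 is at least as good everywhere and strictly better somewhere (tied only at M), so P3 weakly but not strictly dominates P1.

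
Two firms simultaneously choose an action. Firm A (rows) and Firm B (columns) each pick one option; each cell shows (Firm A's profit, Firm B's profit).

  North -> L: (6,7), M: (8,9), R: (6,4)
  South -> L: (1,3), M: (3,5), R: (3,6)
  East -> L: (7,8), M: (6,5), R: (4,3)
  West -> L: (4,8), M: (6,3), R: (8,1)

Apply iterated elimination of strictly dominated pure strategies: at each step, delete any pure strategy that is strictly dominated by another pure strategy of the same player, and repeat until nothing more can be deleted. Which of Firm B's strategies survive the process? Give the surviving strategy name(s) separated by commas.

For Firm A, North strictly dominates South on the remaining columns (L: 6>1, M: 8>3, R: 6>3); eliminate South.
Column R is eliminated: L beats it against every remaining row (North: 7>4, East: 8>3, West: 8>1).
Row West is eliminated: North beats it against every remaining column (L: 6>4, M: 8>6).
Among the remaining strategies, none is strictly dominated by another pure strategy of the same player, so the elimination stops.
Surviving strategies — Firm A: {North, East}; Firm B: {L, M}.

L, M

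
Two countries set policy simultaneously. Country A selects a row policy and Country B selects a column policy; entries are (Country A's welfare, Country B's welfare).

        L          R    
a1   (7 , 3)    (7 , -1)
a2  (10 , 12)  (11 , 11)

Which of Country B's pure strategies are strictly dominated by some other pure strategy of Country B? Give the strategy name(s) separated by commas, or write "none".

L: no other strategy beats it everywhere (R at a1 (3>-1)).
R: dominated, since L does at least as well everywhere (a1: 3>-1, a2: 12>11).

R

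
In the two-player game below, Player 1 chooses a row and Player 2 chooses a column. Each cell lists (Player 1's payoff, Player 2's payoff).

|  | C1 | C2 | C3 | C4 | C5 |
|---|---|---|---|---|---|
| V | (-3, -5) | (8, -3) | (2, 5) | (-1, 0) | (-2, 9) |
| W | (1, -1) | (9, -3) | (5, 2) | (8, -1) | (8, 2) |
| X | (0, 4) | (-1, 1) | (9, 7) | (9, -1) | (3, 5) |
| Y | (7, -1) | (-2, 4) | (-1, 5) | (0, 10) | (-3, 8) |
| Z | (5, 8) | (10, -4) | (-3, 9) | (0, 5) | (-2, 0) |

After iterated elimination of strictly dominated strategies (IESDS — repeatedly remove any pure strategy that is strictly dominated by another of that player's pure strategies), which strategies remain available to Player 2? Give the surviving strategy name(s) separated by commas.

Row V is eliminated: W beats it against every remaining column (C1: 1>-3, C2: 9>8, C3: 5>2, C4: 8>-1, C5: 8>-2).
Player 2's strategy C1 is strictly dominated by C3 (W: 2>-1, X: 7>4, Y: 5>-1, Z: 9>8) and is removed.
Row Y is eliminated: W beats it against every remaining column (C2: 9>-2, C3: 5>-1, C4: 8>0, C5: 8>-3).
Player 2's strategy C2 is strictly dominated by C3 (W: 2>-3, X: 7>1, Z: 9>-4) and is removed.
For Player 1, W strictly dominates Z on the remaining columns (C3: 5>-3, C4: 8>0, C5: 8>-2); eliminate Z.
For Player 2, C3 strictly dominates C4 on the remaining rows (W: 2>-1, X: 7>-1); eliminate C4.
Among the remaining strategies, none is strictly dominated by another pure strategy of the same player, so the elimination stops.
Surviving strategies — Player 1: {W, X}; Player 2: {C3, C5}.

C3, C5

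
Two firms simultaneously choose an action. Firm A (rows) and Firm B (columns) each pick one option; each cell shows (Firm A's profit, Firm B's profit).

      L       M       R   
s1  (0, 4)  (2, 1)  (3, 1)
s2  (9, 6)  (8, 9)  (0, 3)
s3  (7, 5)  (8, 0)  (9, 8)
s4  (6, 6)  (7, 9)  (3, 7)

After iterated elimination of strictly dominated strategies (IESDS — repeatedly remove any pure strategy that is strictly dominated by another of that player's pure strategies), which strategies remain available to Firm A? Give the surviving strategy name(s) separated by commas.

s2, s3

For Firm A, s3 strictly dominates s1 on the remaining columns (L: 7>0, M: 8>2, R: 9>3); eliminate s1.
For Firm A, s3 strictly dominates s4 on the remaining columns (L: 7>6, M: 8>7, R: 9>3); eliminate s4.
Among the remaining strategies, none is strictly dominated by another pure strategy of the same player, so the elimination stops.
Surviving strategies — Firm A: {s2, s3}; Firm B: {L, M, R}.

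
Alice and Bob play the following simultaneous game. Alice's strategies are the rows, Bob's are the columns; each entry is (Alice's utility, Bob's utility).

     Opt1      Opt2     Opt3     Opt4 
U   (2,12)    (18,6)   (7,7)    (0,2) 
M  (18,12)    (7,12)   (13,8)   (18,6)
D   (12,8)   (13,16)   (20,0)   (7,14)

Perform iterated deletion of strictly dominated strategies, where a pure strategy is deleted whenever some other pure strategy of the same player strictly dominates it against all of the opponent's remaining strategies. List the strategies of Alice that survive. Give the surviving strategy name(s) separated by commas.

U, M, D

Bob's strategy Opt3 is strictly dominated by Opt1 (U: 12>7, M: 12>8, D: 8>0) and is removed.
For Bob, Opt2 strictly dominates Opt4 on the remaining rows (U: 6>2, M: 12>6, D: 16>14); eliminate Opt4.
Among the remaining strategies, none is strictly dominated by another pure strategy of the same player, so the elimination stops.
Surviving strategies — Alice: {U, M, D}; Bob: {Opt1, Opt2}.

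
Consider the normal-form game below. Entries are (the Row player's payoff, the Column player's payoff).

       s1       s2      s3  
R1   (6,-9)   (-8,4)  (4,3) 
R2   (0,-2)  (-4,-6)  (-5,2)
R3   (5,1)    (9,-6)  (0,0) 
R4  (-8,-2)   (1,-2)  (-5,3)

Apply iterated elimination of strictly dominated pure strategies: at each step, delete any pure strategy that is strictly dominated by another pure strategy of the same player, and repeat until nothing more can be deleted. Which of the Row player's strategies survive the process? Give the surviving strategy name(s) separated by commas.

For the Row player, R3 strictly dominates R2 on the remaining columns (s1: 5>0, s2: 9>-4, s3: 0>-5); eliminate R2.
For the Row player, R3 strictly dominates R4 on the remaining columns (s1: 5>-8, s2: 9>1, s3: 0>-5); eliminate R4.
Among the remaining strategies, none is strictly dominated by another pure strategy of the same player, so the elimination stops.
Surviving strategies — the Row player: {R1, R3}; the Column player: {s1, s2, s3}.

R1, R3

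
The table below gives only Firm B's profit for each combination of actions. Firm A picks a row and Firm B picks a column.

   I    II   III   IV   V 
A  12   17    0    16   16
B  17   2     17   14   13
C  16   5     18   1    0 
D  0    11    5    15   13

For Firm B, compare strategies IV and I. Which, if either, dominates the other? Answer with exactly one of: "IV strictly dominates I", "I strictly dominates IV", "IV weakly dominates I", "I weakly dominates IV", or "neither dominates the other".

neither dominates the other

IV's payoffs vs I's, by Firm A's action — A: 16>12, B: 14<17, C: 1<16, D: 15>0.
IV does better at A, D but worse at B, C; neither strategy dominates the other.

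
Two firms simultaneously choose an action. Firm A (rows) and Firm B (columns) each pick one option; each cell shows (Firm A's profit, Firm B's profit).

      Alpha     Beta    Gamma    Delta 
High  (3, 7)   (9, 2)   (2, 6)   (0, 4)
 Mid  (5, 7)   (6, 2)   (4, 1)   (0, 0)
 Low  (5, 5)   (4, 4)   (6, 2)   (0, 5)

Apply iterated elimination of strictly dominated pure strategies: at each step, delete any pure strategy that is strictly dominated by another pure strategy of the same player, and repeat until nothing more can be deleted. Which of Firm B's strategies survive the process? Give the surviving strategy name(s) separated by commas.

Alpha, Delta

For Firm B, Alpha strictly dominates Beta on the remaining rows (High: 7>2, Mid: 7>2, Low: 5>4); eliminate Beta.
Column Gamma is eliminated: Alpha beats it against every remaining row (High: 7>6, Mid: 7>1, Low: 5>2).
Among the remaining strategies, none is strictly dominated by another pure strategy of the same player, so the elimination stops.
Surviving strategies — Firm A: {High, Mid, Low}; Firm B: {Alpha, Delta}.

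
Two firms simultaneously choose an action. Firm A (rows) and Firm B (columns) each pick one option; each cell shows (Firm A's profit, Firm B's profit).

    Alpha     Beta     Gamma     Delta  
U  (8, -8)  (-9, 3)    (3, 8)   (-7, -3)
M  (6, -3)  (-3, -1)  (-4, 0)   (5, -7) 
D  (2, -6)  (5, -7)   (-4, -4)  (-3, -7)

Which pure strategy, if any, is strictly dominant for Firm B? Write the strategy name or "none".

Gamma vs Alpha: U: 8>-8, M: 0>-3, D: -4>-6.
Gamma vs Beta: U: 8>3, M: 0>-1, D: -4>-7.
Gamma vs Delta: U: 8>-3, M: 0>-7, D: -4>-7.
Gamma strictly beats every other strategy against every opponent action, so it is strictly dominant.

Gamma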